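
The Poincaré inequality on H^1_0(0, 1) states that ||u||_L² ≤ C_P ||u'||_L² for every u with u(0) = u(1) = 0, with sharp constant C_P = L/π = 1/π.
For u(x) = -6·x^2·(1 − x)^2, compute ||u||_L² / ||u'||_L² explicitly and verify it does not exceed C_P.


||u||_L² / ||u'||_L² = sqrt(3)/6 < C_P = 1/π.

u(x) = -6·x^2·(1 − x)^2, so u'(x) = 12*x*(x*(1 - x) - (x - 1)^2).
u(x) = -6·x^2·(1 − x)^2 vanishes at x = 0 and x = 1, so u ∈ H^1_0(0, 1). Differentiate via the product rule and integrate the resulting polynomials term by term.
  ∫_0^1 u² dx = ∫_0^1 (36*x^8 - 144*x^7 + 216*x^6 - 144*x^5 + 36*x^4) dx. Term by term:
    ∫_0^1 36*x^8 dx = 4;  ∫_0^1 -144*x^7 dx = -18;  ∫_0^1 216*x^6 dx = 216/7;
    ∫_0^1 -144*x^5 dx = -24;  ∫_0^1 36*x^4 dx = 36/5.
  Sum: 4 − 18 + 216/7 − 24 + 36/5 = 2/35.
  ∫_0^1 (u')² dx = ∫_0^1 (576*x^6 - 1728*x^5 + 1872*x^4 - 864*x^3 + 144*x^2) dx. Term by term:
    ∫_0^1 576*x^6 dx = 576/7;  ∫_0^1 -1728*x^5 dx = -288;  ∫_0^1 1872*x^4 dx = 1872/5;
    ∫_0^1 -864*x^3 dx = -216;  ∫_0^1 144*x^2 dx = 48.
  Sum: 576/7 − 288 + 1872/5 − 216 + 48 = 24/35.
∫_0^1 u² dx = 2/35, so ||u||_L² = sqrt(70)/35.
∫_0^1 (u')² dx = 24/35, so ||u'||_L² = 2*sqrt(210)/35.
Ratio ||u||_L² / ||u'||_L² = sqrt(3)/6.
Sharp Poincaré constant on H^1_0(0, 1) is C_P = L/π = 1/π, achieved by sin(π·x).
A polynomial bump cannot attain the sharp Poincaré constant (only the first sine eigenfunction does), so the ratio is strictly less than C_P, consistent with ||u||_L² ≤ C_P ||u'||_L².


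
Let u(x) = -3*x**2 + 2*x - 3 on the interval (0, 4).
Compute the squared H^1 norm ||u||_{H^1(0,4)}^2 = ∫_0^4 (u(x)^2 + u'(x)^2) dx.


||u||_{H^1}^2 = 31148/15

The H^1 norm (squared) on an interval (0, L) is
  ||u||_{H^1}^2 = ∫_0^L u(x)^2 dx + ∫_0^L u'(x)^2 dx.
Compute u'(x) = 2 - 6*x.
Then u(x)^2 = 9*x**4 - 12*x**3 + 22*x**2 - 12*x + 9 and u'(x)^2 = 36*x**2 - 24*x + 4.
Integrate each monomial from 0 to 4 using ∫_0^4 c·x^n dx = c·4^(n+1)/(n+1):
  ∫_0^4 u(x)^2 dx = ∫_0^4 (9*x^4 - 12*x^3 + 22*x^2 - 12*x + 9) dx. Term by term:
    ∫_0^4 9*x^4 dx = 9216/5;  ∫_0^4 -12*x^3 dx = -768;  ∫_0^4 22*x^2 dx = 1408/3;
    ∫_0^4 -12*x dx = -96;  ∫_0^4 9 dx = 36.
  Sum: 9216/5 − 768 + 1408/3 − 96 + 36 = 22268/15.
  ∫_0^4 u'(x)^2 dx = ∫_0^4 (36*x^2 - 24*x + 4) dx. Term by term:
    ∫_0^4 36*x^2 dx = 768;  ∫_0^4 -24*x dx = -192;  ∫_0^4 4 dx = 16.
  Sum: 768 − 192 + 16 = 592.
Adding: ||u||_{H^1}^2 = 22268/15 + 592 = 31148/15.


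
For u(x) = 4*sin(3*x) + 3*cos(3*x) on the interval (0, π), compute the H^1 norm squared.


||u||_{H^1(0,π)}^2 = 125*π

u'(x) = -9*sin(3*x) + 12*cos(3*x).
Expand u² and (u')² and integrate term by term on (0, π), using: for integers n ≥ 1, ∫_0^π sin²(nx) dx = ∫_0^π cos²(nx) dx = π/2; for n ≠ n', ∫_0^π sin(nx)sin(n'x) dx = ∫_0^π cos(nx)cos(n'x) dx = 0; and by product-to-sum, ∫_0^π sin(nx)cos(n'x) dx = ½∫_0^π [sin((n+n')x) + sin((n−n')x)] dx, which is 0 when n+n' is even and 2n/(n²−n'²) when n+n' is odd (it need not vanish on (0, π)).
  u² squared terms: (3)²·∫cos(3x)² dx = 9·π/2 = 9*π/2;  (4)²·∫sin(3x)² dx = 16·π/2 = 8*π.
  u² cross terms: 2·(3)·(4)·∫cos(3x)·sin(3x) dx = 24·(0) = 0.
  So ∫_0^π u² dx = 9*π/2 + 8*π + 0 = 25*π/2.
  (u')² squared terms: (-9)²·∫sin(3x)² dx = 81·π/2 = 81*π/2;  (12)²·∫cos(3x)² dx = 144·π/2 = 72*π.
  (u')² cross terms: 2·(-9)·(12)·∫sin(3x)·cos(3x) dx = -216·(0) = 0.
  So ∫_0^π (u')² dx = 81*π/2 + 72*π + 0 = 225*π/2.
||u||_{H^1}^2 = (25*π/2) + (225*π/2) = 125*π.


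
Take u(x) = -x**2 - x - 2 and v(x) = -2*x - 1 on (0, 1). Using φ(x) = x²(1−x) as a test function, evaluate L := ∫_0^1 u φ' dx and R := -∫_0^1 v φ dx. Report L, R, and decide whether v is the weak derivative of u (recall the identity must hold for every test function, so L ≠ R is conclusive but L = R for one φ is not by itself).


LHS = 11/60, RHS = 11/60. Yes, v = u' weakly.

u(x) = -x**2 - x - 2, classical derivative u'(x) = -2*x - 1.
φ(x) = x²(1−x), so φ'(x) = x*(2 - 3*x).
Note φ(0) = φ(1) = 0, so the boundary term u·φ vanishes.
LHS = ∫_0^1 u(x) φ'(x) dx = ∫_0^1 (3*x^4 + x^3 + 4*x^2 - 4*x) dx. Term by term:
  ∫_0^1 3*x^4 dx = 3/5;  ∫_0^1 x^3 dx = 1/4;  ∫_0^1 4*x^2 dx = 4/3;
  ∫_0^1 -4*x dx = -2.
Sum: 3/5 + 1/4 + 4/3 − 2 = 11/60.
So LHS = 11/60.
∫_0^1 v(x) φ(x) dx = ∫_0^1 (2*x^4 - x^3 - x^2) dx. Term by term:
  ∫_0^1 2*x^4 dx = 2/5;  ∫_0^1 -x^3 dx = -1/4;  ∫_0^1 -x^2 dx = -1/3.
Sum: 2/5 − 1/4 − 1/3 = -11/60.
So RHS = -∫_0^1 v(x) φ(x) dx = 11/60.
LHS = RHS, so the identity holds for this test φ.
Moreover u is smooth here and v(x) = u'(x) = -2*x - 1 pointwise, so the identity holds for every test function. Hence v is the weak derivative of u.


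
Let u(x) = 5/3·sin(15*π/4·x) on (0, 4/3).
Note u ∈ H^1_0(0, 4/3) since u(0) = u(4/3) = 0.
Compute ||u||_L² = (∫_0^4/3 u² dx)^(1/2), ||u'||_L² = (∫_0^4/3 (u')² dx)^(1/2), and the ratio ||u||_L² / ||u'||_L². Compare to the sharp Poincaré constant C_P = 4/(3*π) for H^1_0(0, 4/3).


||u||_L² / ||u'||_L² = 4/(15*π) < C_P = 4/(3*π).

u(x) = 5/3·sin(15*π/4·x), so u'(x) = 25*π*cos(15*π*x/4)/4.
Writing u(x) = A·sin(kπx/L) with A = 5/3 and k = 5, use ∫_0^L sin²(kπx/L) dx = L/2 and ∫_0^L cos²(kπx/L) dx = L/2.
u² = 25/9·sin²(15*π/4·x) and (u')² = 625*π^2/16·cos²(15*π/4·x), and each of sin², cos² integrates to L/2 = 2/3 over (0, 4/3).
∫_0^4/3 u² dx = 50/27, so ||u||_L² = 5*sqrt(6)/9.
∫_0^4/3 (u')² dx = 625*π^2/24, so ||u'||_L² = 25*sqrt(6)*π/12.
Ratio ||u||_L² / ||u'||_L² = 4/(15*π).
Sharp Poincaré constant on H^1_0(0, 4/3) is C_P = L/π = 4/(3*π), achieved by sin(3*π/4·x).
This is the k = 5 harmonic; the ratio L/(kπ) is strictly less than C_P = L/π, consistent with the sharp inequality ||u||_L² ≤ C_P ||u'||_L².


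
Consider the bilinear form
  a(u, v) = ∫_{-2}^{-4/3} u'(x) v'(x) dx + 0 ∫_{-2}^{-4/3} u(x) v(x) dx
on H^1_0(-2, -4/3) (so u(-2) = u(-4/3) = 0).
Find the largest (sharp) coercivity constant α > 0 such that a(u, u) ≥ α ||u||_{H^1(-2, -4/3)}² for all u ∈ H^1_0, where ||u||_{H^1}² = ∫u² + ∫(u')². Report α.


α = 9*π^2/(4 + 9*π^2)

Coercivity of a(·,·) on H^1_0(-2, -4/3) means a(u, u) ≥ α ||u||_{H^1}² for every u ∈ H^1_0.
The interval has length L = 2/3, and Poincaré/coercivity depend only on L. Here a(u, u) = ∫(u')² + (0)·∫u².
Here c = 0, so a(u,u) = ∫(u')² alone. The condition a(u,u) ≥ α||u||_{H^1}² reads (1−α)∫(u')² ≥ (α−c)∫u². Any admissible α is ≤ 1 (rapidly oscillating u have ∫u²/∫(u')² → 0), and α = 1 would force 0 ≥ (1−c)∫u², impossible since c < 1; so 1−α > 0. By the sharp Poincaré inequality on H^1_0 of an interval of length L, ∫(u')² ≥ (π/L)²∫u² with equality for the first sine mode sin(π(x−x₀)/L) (x₀ the left endpoint), so the inequality holds for all u iff (1−α)(π/L)² ≥ α − c, i.e. α ≤ ((π/L)² + c)/((π/L)² + 1) = (1 + c(L/π)²)/(1 + (L/π)²). (Direct route, valid since c ≤ 0: Poincaré gives c∫u² ≥ c(L/π)²∫(u')², so a(u,u) ≥ (1 + c(L/π)²)∫(u')², while ||u||_{H^1}² ≤ (1 + (L/π)²)∫(u')²; dividing yields the same α.) With (π/L)² = 9*π^2/4 and c = 0, the largest admissible constant is α = ((π/L)² + c)/((π/L)² + 1).
Simplifying, α = 9*π^2/(4 + 9*π^2).


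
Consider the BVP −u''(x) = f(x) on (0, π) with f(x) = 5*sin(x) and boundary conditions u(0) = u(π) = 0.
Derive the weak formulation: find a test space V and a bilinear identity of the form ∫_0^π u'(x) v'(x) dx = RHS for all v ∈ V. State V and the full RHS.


V = H^1_0(0, π) (so v(0) = v(π) = 0); weak form: ∫_0^π u'v' dx = ∫_0^π (5*sin(x)) v dx for all v ∈ V.

Multiply both sides by a test function v and integrate from 0 to π:
  ∫_0^π −u''(x) v(x) dx = ∫_0^π f(x) v(x) dx.
Integrate the LHS by parts once:
  ∫_0^π −u'' v dx = −[u'(x) v(x)]_0^π + ∫_0^π u'(x) v'(x) dx.
Thus ∫_0^π u'(x) v'(x) dx = ∫_0^π f(x) v(x) dx + [u'(x) v(x)]_0^π.
Choose V so that boundary terms are either known or forced to vanish.
u is Dirichlet: u(0) = u(π) = 0. Let V = H^1_0(0, π); then v(0) = v(π) = 0, and [u' v]_0^π = 0.
Weak formulation: find u (satisfying any essential BC) such that ∫_0^π u'(x) v'(x) dx = ∫_0^π f v dx for all v ∈ V.
Substituting f(x) = 5*sin(x), the right-hand side is ∫_0^π (5*sin(x)) v dx.


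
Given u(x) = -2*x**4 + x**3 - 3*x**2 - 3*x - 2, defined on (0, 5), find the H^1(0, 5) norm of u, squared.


||u||_{H^1}^2 = 13514360/9

The H^1 norm (squared) on an interval (0, L) is
  ||u||_{H^1}^2 = ∫_0^L u(x)^2 dx + ∫_0^L u'(x)^2 dx.
Compute u'(x) = -8*x**3 + 3*x**2 - 6*x - 3.
Then u(x)^2 = 4*x**8 - 4*x**7 + 13*x**6 + 6*x**5 + 11*x**4 + 14*x**3 + 21*x**2 + 12*x + 4 and u'(x)^2 = 64*x**6 - 48*x**5 + 105*x**4 + 12*x**3 + 18*x**2 + 36*x + 9.
Integrate each monomial from 0 to 5 using ∫_0^5 c·x^n dx = c·5^(n+1)/(n+1):
  ∫_0^5 u(x)^2 dx = ∫_0^5 (4*x^8 - 4*x^7 + 13*x^6 + 6*x^5 + 11*x^4 + 14*x^3 + 21*x^2 + 12*x + 4) dx. Term by term:
    ∫_0^5 4*x^8 dx = 7812500/9;  ∫_0^5 -4*x^7 dx = -390625/2;  ∫_0^5 13*x^6 dx = 1015625/7;
    ∫_0^5 6*x^5 dx = 15625;  ∫_0^5 11*x^4 dx = 6875;  ∫_0^5 14*x^3 dx = 4375/2;
    ∫_0^5 21*x^2 dx = 875;  ∫_0^5 12*x dx = 150;  ∫_0^5 4 dx = 20.
  Sum: 7812500/9 − 390625/2 + 1015625/7 + 15625 + 6875 + 4375/2 + 875 + 150 + 20 = 53144585/63.
  ∫_0^5 u'(x)^2 dx = ∫_0^5 (64*x^6 - 48*x^5 + 105*x^4 + 12*x^3 + 18*x^2 + 36*x + 9) dx. Term by term:
    ∫_0^5 64*x^6 dx = 5000000/7;  ∫_0^5 -48*x^5 dx = -125000;  ∫_0^5 105*x^4 dx = 65625;
    ∫_0^5 12*x^3 dx = 1875;  ∫_0^5 18*x^2 dx = 750;  ∫_0^5 36*x dx = 450;
    ∫_0^5 9 dx = 45.
  Sum: 5000000/7 − 125000 + 65625 + 1875 + 750 + 450 + 45 = 4606215/7.
Adding: ||u||_{H^1}^2 = 53144585/63 + 4606215/7 = 13514360/9.


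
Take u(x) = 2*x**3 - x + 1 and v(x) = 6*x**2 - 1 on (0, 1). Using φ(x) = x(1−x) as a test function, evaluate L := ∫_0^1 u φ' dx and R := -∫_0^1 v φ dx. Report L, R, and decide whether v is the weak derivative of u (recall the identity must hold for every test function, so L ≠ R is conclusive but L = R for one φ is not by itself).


LHS = -2/15, RHS = -2/15. Yes, v = u' weakly.

u(x) = 2*x**3 - x + 1, classical derivative u'(x) = 6*x**2 - 1.
φ(x) = x(1−x), so φ'(x) = 1 - 2*x.
Note φ(0) = φ(1) = 0, so the boundary term u·φ vanishes.
LHS = ∫_0^1 u(x) φ'(x) dx = ∫_0^1 (-4*x^4 + 2*x^3 + 2*x^2 - 3*x + 1) dx. Term by term:
  ∫_0^1 -4*x^4 dx = -4/5;  ∫_0^1 2*x^3 dx = 1/2;  ∫_0^1 2*x^2 dx = 2/3;
  ∫_0^1 -3*x dx = -3/2;  ∫_0^1 1 dx = 1.
Sum: -4/5 + 1/2 + 2/3 − 3/2 + 1 = -2/15.
So LHS = -2/15.
∫_0^1 v(x) φ(x) dx = ∫_0^1 (-6*x^4 + 6*x^3 + x^2 - x) dx. Term by term:
  ∫_0^1 -6*x^4 dx = -6/5;  ∫_0^1 6*x^3 dx = 3/2;  ∫_0^1 x^2 dx = 1/3;
  ∫_0^1 -x dx = -1/2.
Sum: -6/5 + 3/2 + 1/3 − 1/2 = 2/15.
So RHS = -∫_0^1 v(x) φ(x) dx = -2/15.
LHS = RHS, so the identity holds for this test φ.
Moreover u is smooth here and v(x) = u'(x) = 6*x**2 - 1 pointwise, so the identity holds for every test function. Hence v is the weak derivative of u.


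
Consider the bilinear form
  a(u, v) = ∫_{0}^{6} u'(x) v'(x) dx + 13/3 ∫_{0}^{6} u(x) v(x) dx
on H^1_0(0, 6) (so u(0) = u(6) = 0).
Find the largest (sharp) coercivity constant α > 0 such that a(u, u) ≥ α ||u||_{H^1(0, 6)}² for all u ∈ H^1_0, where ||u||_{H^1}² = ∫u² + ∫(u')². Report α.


α = 1

Coercivity of a(·,·) on H^1_0(0, 6) means a(u, u) ≥ α ||u||_{H^1}² for every u ∈ H^1_0.
The interval has length L = 6, and Poincaré/coercivity depend only on L. Here a(u, u) = ∫(u')² + (13/3)·∫u².
Here c = 13/3 ≥ 1, so a(u,u) = ∫(u')² + c∫u² ≥ ∫(u')² + ∫u² = ||u||_{H^1}², i.e. α = 1 works. No larger α is possible: a(u,u) ≥ α||u||_{H^1}² means (1−α)∫(u')² ≥ (α−c)∫u², and for the modes u_n = sin(nπ(x−x₀)/L) (x₀ the left endpoint) one has ∫u_n²/∫(u_n')² = (L/(nπ))² → 0, so a(u_n,u_n)/||u_n||_{H^1}² → 1. Hence the optimal constant is α = 1.
Therefore α = 1.


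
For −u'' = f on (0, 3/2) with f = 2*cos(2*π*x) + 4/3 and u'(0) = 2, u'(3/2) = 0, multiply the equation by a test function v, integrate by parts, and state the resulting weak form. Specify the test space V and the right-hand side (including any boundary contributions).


V = H^1(0, 3/2) (v unrestricted at boundary; u is determined up to an additive constant); weak form: ∫_0^3/2 u'v' dx = ∫_0^3/2 (2*cos(2*π*x) + 4/3) v dx − 2·v(0) for all v ∈ V.

Multiply both sides by a test function v and integrate from 0 to 3/2:
  ∫_0^3/2 −u''(x) v(x) dx = ∫_0^3/2 f(x) v(x) dx.
Integrate the LHS by parts once:
  ∫_0^3/2 −u'' v dx = −[u'(x) v(x)]_0^3/2 + ∫_0^3/2 u'(x) v'(x) dx.
Thus ∫_0^3/2 u'(x) v'(x) dx = ∫_0^3/2 f(x) v(x) dx + [u'(x) v(x)]_0^3/2.
Choose V so that boundary terms are either known or forced to vanish.
u has inhomogeneous Neumann u'(0) = 2, u'(3/2) = 0. [u' v]_0^3/2 = (0)·v(3/2) − (2)·v(0) = − 2·v(0). Take V = H^1(0, 3/2); boundary term becomes part of RHS.
Weak formulation: find u (satisfying any essential BC) such that ∫_0^3/2 u'(x) v'(x) dx = ∫_0^3/2 f v dx − 2·v(0) for all v ∈ V (Neumann data are natural BCs: they enter the RHS as boundary terms).
Substituting f(x) = 2*cos(2*π*x) + 4/3, the right-hand side is ∫_0^3/2 (2*cos(2*π*x) + 4/3) v dx − 2·v(0).
Compatibility check (pure Neumann): taking v ≡ 1 ∈ V gives 0 = ∫_0^3/2 f dx + (0) − (2), i.e. ∫_0^3/2 f dx must equal u'(0) − u'(3/2) = 2. Indeed ∫_0^3/2 (2*cos(2*π*x) + 4/3) dx = 2, so the data are compatible. The solution is then unique only up to an additive constant (fix it e.g. by requiring ∫_0^3/2 u dx = 0).


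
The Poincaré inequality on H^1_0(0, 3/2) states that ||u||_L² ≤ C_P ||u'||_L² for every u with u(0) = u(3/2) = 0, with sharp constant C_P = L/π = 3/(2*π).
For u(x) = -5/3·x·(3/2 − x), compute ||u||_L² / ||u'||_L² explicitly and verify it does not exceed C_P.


||u||_L² / ||u'||_L² = 3*sqrt(10)/20 < C_P = 3/(2*π).

u(x) = -5/3·x·(3/2 − x), so u'(x) = 10*x/3 - 5/2.
u(x) = -5/3·x·(3/2 − x) vanishes at x = 0 and x = 3/2, so u ∈ H^1_0(0, 3/2). Differentiate via the product rule and integrate the resulting polynomials term by term.
  ∫_0^3/2 u² dx = ∫_0^3/2 (25*x^4/9 - 25*x^3/3 + 25*x^2/4) dx. Term by term:
    ∫_0^3/2 25*x^4/9 dx = 135/32;  ∫_0^3/2 -25*x^3/3 dx = -675/64;  ∫_0^3/2 25*x^2/4 dx = 225/32.
  Sum: 135/32 − 675/64 + 225/32 = 45/64.
  ∫_0^3/2 (u')² dx = ∫_0^3/2 (100*x^2/9 - 50*x/3 + 25/4) dx. Term by term:
    ∫_0^3/2 100*x^2/9 dx = 25/2;  ∫_0^3/2 -50*x/3 dx = -75/4;  ∫_0^3/2 25/4 dx = 75/8.
  Sum: 25/2 − 75/4 + 75/8 = 25/8.
∫_0^3/2 u² dx = 45/64, so ||u||_L² = 3*sqrt(5)/8.
∫_0^3/2 (u')² dx = 25/8, so ||u'||_L² = 5*sqrt(2)/4.
Ratio ||u||_L² / ||u'||_L² = 3*sqrt(10)/20.
Sharp Poincaré constant on H^1_0(0, 3/2) is C_P = L/π = 3/(2*π), achieved by sin(2*π/3·x).
A polynomial bump cannot attain the sharp Poincaré constant (only the first sine eigenfunction does), so the ratio is strictly less than C_P, consistent with ||u||_L² ≤ C_P ||u'||_L².


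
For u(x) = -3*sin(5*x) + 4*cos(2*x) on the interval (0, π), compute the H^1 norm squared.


||u||_{H^1(0,π)}^2 = -400/7 + 157*π

u'(x) = -8*sin(2*x) - 15*cos(5*x).
Expand u² and (u')² and integrate term by term on (0, π), using: for integers n ≥ 1, ∫_0^π sin²(nx) dx = ∫_0^π cos²(nx) dx = π/2; for n ≠ n', ∫_0^π sin(nx)sin(n'x) dx = ∫_0^π cos(nx)cos(n'x) dx = 0; and by product-to-sum, ∫_0^π sin(nx)cos(n'x) dx = ½∫_0^π [sin((n+n')x) + sin((n−n')x)] dx, which is 0 when n+n' is even and 2n/(n²−n'²) when n+n' is odd (it need not vanish on (0, π)).
  u² squared terms: (-3)²·∫sin(5x)² dx = 9·π/2 = 9*π/2;  (4)²·∫cos(2x)² dx = 16·π/2 = 8*π.
  u² cross terms: 2·(-3)·(4)·∫sin(5x)·cos(2x) dx = -24·(10/21) = -80/7.
  So ∫_0^π u² dx = 9*π/2 + 8*π − 80/7 = -80/7 + 25*π/2.
  (u')² squared terms: (-15)²·∫cos(5x)² dx = 225·π/2 = 225*π/2;  (-8)²·∫sin(2x)² dx = 64·π/2 = 32*π.
  (u')² cross terms: 2·(-15)·(-8)·∫cos(5x)·sin(2x) dx = 240·(-4/21) = -320/7.
  So ∫_0^π (u')² dx = 225*π/2 + 32*π − 320/7 = -320/7 + 289*π/2.
||u||_{H^1}^2 = (-80/7 + 25*π/2) + (-320/7 + 289*π/2) = -400/7 + 157*π.


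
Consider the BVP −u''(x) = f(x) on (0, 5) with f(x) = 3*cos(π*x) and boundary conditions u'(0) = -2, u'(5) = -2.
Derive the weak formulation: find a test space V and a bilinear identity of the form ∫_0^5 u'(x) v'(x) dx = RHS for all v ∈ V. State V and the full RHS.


V = H^1(0, 5) (v unrestricted at boundary; u is determined up to an additive constant); weak form: ∫_0^5 u'v' dx = ∫_0^5 (3*cos(π*x)) v dx − 2·v(5) + 2·v(0) for all v ∈ V.

Multiply both sides by a test function v and integrate from 0 to 5:
  ∫_0^5 −u''(x) v(x) dx = ∫_0^5 f(x) v(x) dx.
Integrate the LHS by parts once:
  ∫_0^5 −u'' v dx = −[u'(x) v(x)]_0^5 + ∫_0^5 u'(x) v'(x) dx.
Thus ∫_0^5 u'(x) v'(x) dx = ∫_0^5 f(x) v(x) dx + [u'(x) v(x)]_0^5.
Choose V so that boundary terms are either known or forced to vanish.
u has inhomogeneous Neumann u'(0) = -2, u'(5) = -2. [u' v]_0^5 = (-2)·v(5) − (-2)·v(0) = − 2·v(5) + 2·v(0). Take V = H^1(0, 5); boundary term becomes part of RHS.
Weak formulation: find u (satisfying any essential BC) such that ∫_0^5 u'(x) v'(x) dx = ∫_0^5 f v dx − 2·v(5) + 2·v(0) for all v ∈ V (Neumann data are natural BCs: they enter the RHS as boundary terms).
Substituting f(x) = 3*cos(π*x), the right-hand side is ∫_0^5 (3*cos(π*x)) v dx − 2·v(5) + 2·v(0).
Compatibility check (pure Neumann): taking v ≡ 1 ∈ V gives 0 = ∫_0^5 f dx + (-2) − (-2), i.e. ∫_0^5 f dx must equal u'(0) − u'(5) = 0. Indeed ∫_0^5 (3*cos(π*x)) dx = 0, so the data are compatible. The solution is then unique only up to an additive constant (fix it e.g. by requiring ∫_0^5 u dx = 0).


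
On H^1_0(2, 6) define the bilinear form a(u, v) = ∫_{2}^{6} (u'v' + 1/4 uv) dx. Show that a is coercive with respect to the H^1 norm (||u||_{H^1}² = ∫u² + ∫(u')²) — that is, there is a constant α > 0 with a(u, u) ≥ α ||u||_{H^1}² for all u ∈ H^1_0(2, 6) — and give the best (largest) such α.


α = (4 + π^2)/(π^2 + 16)

Coercivity of a(·,·) on H^1_0(2, 6) means a(u, u) ≥ α ||u||_{H^1}² for every u ∈ H^1_0.
The interval has length L = 4, and Poincaré/coercivity depend only on L. Here a(u, u) = ∫(u')² + (1/4)·∫u².
Here 0 < c = 1/4 < 1. The condition a(u,u) ≥ α||u||_{H^1}² reads (1−α)∫(u')² ≥ (α−c)∫u². Any admissible α is ≤ 1 (rapidly oscillating u have ∫u²/∫(u')² → 0), and α = 1 would force 0 ≥ (1−c)∫u², impossible since c < 1; so 1−α > 0. By the sharp Poincaré inequality on H^1_0 of an interval of length L, ∫(u')² ≥ (π/L)²∫u² with equality for the first sine mode sin(π(x−x₀)/L) (x₀ the left endpoint), so the inequality holds for all u iff (1−α)(π/L)² ≥ α − c, i.e. α ≤ ((π/L)² + c)/((π/L)² + 1) = (1 + c(L/π)²)/(1 + (L/π)²). With (π/L)² = π^2/16 and c = 1/4, the largest admissible constant is α = ((π/L)² + c)/((π/L)² + 1).
Simplifying, α = (4 + π^2)/(π^2 + 16).


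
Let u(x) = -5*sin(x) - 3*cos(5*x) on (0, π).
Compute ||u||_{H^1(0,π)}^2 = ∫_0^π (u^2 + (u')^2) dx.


||u||_{H^1(0,π)}^2 = 142*π

u'(x) = 15*sin(5*x) - 5*cos(x).
Expand u² and (u')² and integrate term by term on (0, π), using: for integers n ≥ 1, ∫_0^π sin²(nx) dx = ∫_0^π cos²(nx) dx = π/2; for n ≠ n', ∫_0^π sin(nx)sin(n'x) dx = ∫_0^π cos(nx)cos(n'x) dx = 0; and by product-to-sum, ∫_0^π sin(nx)cos(n'x) dx = ½∫_0^π [sin((n+n')x) + sin((n−n')x)] dx, which is 0 when n+n' is even and 2n/(n²−n'²) when n+n' is odd (it need not vanish on (0, π)).
  u² squared terms: (-5)²·∫sin(x)² dx = 25·π/2 = 25*π/2;  (-3)²·∫cos(5x)² dx = 9·π/2 = 9*π/2.
  u² cross terms: 2·(-5)·(-3)·∫sin(x)·cos(5x) dx = 30·(0) = 0.
  So ∫_0^π u² dx = 25*π/2 + 9*π/2 + 0 = 17*π.
  (u')² squared terms: (-5)²·∫cos(x)² dx = 25·π/2 = 25*π/2;  (15)²·∫sin(5x)² dx = 225·π/2 = 225*π/2.
  (u')² cross terms: 2·(-5)·(15)·∫cos(x)·sin(5x) dx = -150·(0) = 0.
  So ∫_0^π (u')² dx = 25*π/2 + 225*π/2 + 0 = 125*π.
||u||_{H^1}^2 = (17*π) + (125*π) = 142*π.


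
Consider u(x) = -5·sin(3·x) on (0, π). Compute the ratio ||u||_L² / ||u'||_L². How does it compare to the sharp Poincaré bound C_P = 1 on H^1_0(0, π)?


||u||_L² / ||u'||_L² = 1/3 < C_P = 1.

u(x) = -5·sin(3·x), so u'(x) = -15*cos(3*x).
Writing u(x) = A·sin(kπx/L) with A = -5 and k = 3, use ∫_0^L sin²(kπx/L) dx = L/2 and ∫_0^L cos²(kπx/L) dx = L/2.
u² = 25·sin²(3·x) and (u')² = 225·cos²(3·x), and each of sin², cos² integrates to L/2 = π/2 over (0, π).
∫_0^π u² dx = 25*π/2, so ||u||_L² = 5*sqrt(2)*sqrt(π)/2.
∫_0^π (u')² dx = 225*π/2, so ||u'||_L² = 15*sqrt(2)*sqrt(π)/2.
Ratio ||u||_L² / ||u'||_L² = 1/3.
Sharp Poincaré constant on H^1_0(0, π) is C_P = L/π = 1, achieved by sin(x).
This is the k = 3 harmonic; the ratio L/(kπ) is strictly less than C_P = L/π, consistent with the sharp inequality ||u||_L² ≤ C_P ||u'||_L².


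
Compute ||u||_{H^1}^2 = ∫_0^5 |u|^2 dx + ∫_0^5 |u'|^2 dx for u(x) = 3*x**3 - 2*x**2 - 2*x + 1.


||u||_{H^1}^2 = 4414225/42

The H^1 norm (squared) on an interval (0, L) is
  ||u||_{H^1}^2 = ∫_0^L u(x)^2 dx + ∫_0^L u'(x)^2 dx.
Compute u'(x) = 9*x**2 - 4*x - 2.
Then u(x)^2 = 9*x**6 - 12*x**5 - 8*x**4 + 14*x**3 - 4*x + 1 and u'(x)^2 = 81*x**4 - 72*x**3 - 20*x**2 + 16*x + 4.
Integrate each monomial from 0 to 5 using ∫_0^5 c·x^n dx = c·5^(n+1)/(n+1):
  ∫_0^5 u(x)^2 dx = ∫_0^5 (9*x^6 - 12*x^5 - 8*x^4 + 14*x^3 - 4*x + 1) dx. Term by term:
    ∫_0^5 9*x^6 dx = 703125/7;  ∫_0^5 -12*x^5 dx = -31250;  ∫_0^5 -8*x^4 dx = -5000;
    ∫_0^5 14*x^3 dx = 4375/2;  ∫_0^5 -4*x dx = -50;  ∫_0^5 1 dx = 5.
  Sum: 703125/7 − 31250 − 5000 + 4375/2 − 50 + 5 = 928745/14.
  ∫_0^5 u'(x)^2 dx = ∫_0^5 (81*x^4 - 72*x^3 - 20*x^2 + 16*x + 4) dx. Term by term:
    ∫_0^5 81*x^4 dx = 50625;  ∫_0^5 -72*x^3 dx = -11250;  ∫_0^5 -20*x^2 dx = -2500/3;
    ∫_0^5 16*x dx = 200;  ∫_0^5 4 dx = 20.
  Sum: 50625 − 11250 − 2500/3 + 200 + 20 = 116285/3.
Adding: ||u||_{H^1}^2 = 928745/14 + 116285/3 = 4414225/42.


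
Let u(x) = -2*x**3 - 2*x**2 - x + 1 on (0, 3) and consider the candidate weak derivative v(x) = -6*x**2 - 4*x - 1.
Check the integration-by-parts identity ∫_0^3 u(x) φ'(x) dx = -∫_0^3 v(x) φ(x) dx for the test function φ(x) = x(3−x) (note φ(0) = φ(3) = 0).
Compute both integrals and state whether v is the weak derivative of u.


LHS = 522/5, RHS = 522/5. Yes, v = u' weakly.

u(x) = -2*x**3 - 2*x**2 - x + 1, classical derivative u'(x) = -6*x**2 - 4*x - 1.
φ(x) = x(3−x), so φ'(x) = 3 - 2*x.
Note φ(0) = φ(3) = 0, so the boundary term u·φ vanishes.
LHS = ∫_0^3 u(x) φ'(x) dx = ∫_0^3 (4*x^4 - 2*x^3 - 4*x^2 - 5*x + 3) dx. Term by term:
  ∫_0^3 4*x^4 dx = 972/5;  ∫_0^3 -2*x^3 dx = -81/2;  ∫_0^3 -4*x^2 dx = -36;
  ∫_0^3 -5*x dx = -45/2;  ∫_0^3 3 dx = 9.
Sum: 972/5 − 81/2 − 36 − 45/2 + 9 = 522/5.
So LHS = 522/5.
∫_0^3 v(x) φ(x) dx = ∫_0^3 (6*x^4 - 14*x^3 - 11*x^2 - 3*x) dx. Term by term:
  ∫_0^3 6*x^4 dx = 1458/5;  ∫_0^3 -14*x^3 dx = -567/2;  ∫_0^3 -11*x^2 dx = -99;
  ∫_0^3 -3*x dx = -27/2.
Sum: 1458/5 − 567/2 − 99 − 27/2 = -522/5.
So RHS = -∫_0^3 v(x) φ(x) dx = 522/5.
LHS = RHS, so the identity holds for this test φ.
Moreover u is smooth here and v(x) = u'(x) = -6*x**2 - 4*x - 1 pointwise, so the identity holds for every test function. Hence v is the weak derivative of u.


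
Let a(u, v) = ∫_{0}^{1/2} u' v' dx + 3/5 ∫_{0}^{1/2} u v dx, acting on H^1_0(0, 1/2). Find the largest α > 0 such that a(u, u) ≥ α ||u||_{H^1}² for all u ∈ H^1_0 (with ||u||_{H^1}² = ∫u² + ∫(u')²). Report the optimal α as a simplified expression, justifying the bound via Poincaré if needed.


α = (3 + 20*π^2)/(5*(1 + 4*π^2))

Coercivity of a(·,·) on H^1_0(0, 1/2) means a(u, u) ≥ α ||u||_{H^1}² for every u ∈ H^1_0.
The interval has length L = 1/2, and Poincaré/coercivity depend only on L. Here a(u, u) = ∫(u')² + (3/5)·∫u².
Here 0 < c = 3/5 < 1. The condition a(u,u) ≥ α||u||_{H^1}² reads (1−α)∫(u')² ≥ (α−c)∫u². Any admissible α is ≤ 1 (rapidly oscillating u have ∫u²/∫(u')² → 0), and α = 1 would force 0 ≥ (1−c)∫u², impossible since c < 1; so 1−α > 0. By the sharp Poincaré inequality on H^1_0 of an interval of length L, ∫(u')² ≥ (π/L)²∫u² with equality for the first sine mode sin(π(x−x₀)/L) (x₀ the left endpoint), so the inequality holds for all u iff (1−α)(π/L)² ≥ α − c, i.e. α ≤ ((π/L)² + c)/((π/L)² + 1) = (1 + c(L/π)²)/(1 + (L/π)²). With (π/L)² = 4*π^2 and c = 3/5, the largest admissible constant is α = ((π/L)² + c)/((π/L)² + 1).
Simplifying, α = (3 + 20*π^2)/(5*(1 + 4*π^2)).


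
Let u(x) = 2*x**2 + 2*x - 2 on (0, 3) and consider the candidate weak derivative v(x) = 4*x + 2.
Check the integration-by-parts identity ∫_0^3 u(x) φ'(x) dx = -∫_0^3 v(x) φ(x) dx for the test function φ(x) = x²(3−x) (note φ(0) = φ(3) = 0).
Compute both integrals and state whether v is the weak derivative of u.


LHS = -621/10, RHS = -621/10. Yes, v = u' weakly.

u(x) = 2*x**2 + 2*x - 2, classical derivative u'(x) = 4*x + 2.
φ(x) = x²(3−x), so φ'(x) = 3*x*(2 - x).
Note φ(0) = φ(3) = 0, so the boundary term u·φ vanishes.
LHS = ∫_0^3 u(x) φ'(x) dx = ∫_0^3 (-6*x^4 + 6*x^3 + 18*x^2 - 12*x) dx. Term by term:
  ∫_0^3 -6*x^4 dx = -1458/5;  ∫_0^3 6*x^3 dx = 243/2;  ∫_0^3 18*x^2 dx = 162;
  ∫_0^3 -12*x dx = -54.
Sum: -1458/5 + 243/2 + 162 − 54 = -621/10.
So LHS = -621/10.
∫_0^3 v(x) φ(x) dx = ∫_0^3 (-4*x^4 + 10*x^3 + 6*x^2) dx. Term by term:
  ∫_0^3 -4*x^4 dx = -972/5;  ∫_0^3 10*x^3 dx = 405/2;  ∫_0^3 6*x^2 dx = 54.
Sum: -972/5 + 405/2 + 54 = 621/10.
So RHS = -∫_0^3 v(x) φ(x) dx = -621/10.
LHS = RHS, so the identity holds for this test φ.
Moreover u is smooth here and v(x) = u'(x) = 4*x + 2 pointwise, so the identity holds for every test function. Hence v is the weak derivative of u.


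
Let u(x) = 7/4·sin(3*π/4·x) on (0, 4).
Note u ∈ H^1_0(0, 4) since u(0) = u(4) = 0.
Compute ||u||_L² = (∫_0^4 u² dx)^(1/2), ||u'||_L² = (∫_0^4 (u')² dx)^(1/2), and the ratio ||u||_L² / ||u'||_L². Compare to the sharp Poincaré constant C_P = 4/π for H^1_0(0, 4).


||u||_L² / ||u'||_L² = 4/(3*π) < C_P = 4/π.

u(x) = 7/4·sin(3*π/4·x), so u'(x) = 21*π*cos(3*π*x/4)/16.
Writing u(x) = A·sin(kπx/L) with A = 7/4 and k = 3, use ∫_0^L sin²(kπx/L) dx = L/2 and ∫_0^L cos²(kπx/L) dx = L/2.
u² = 49/16·sin²(3*π/4·x) and (u')² = 441*π^2/256·cos²(3*π/4·x), and each of sin², cos² integrates to L/2 = 2 over (0, 4).
∫_0^4 u² dx = 49/8, so ||u||_L² = 7*sqrt(2)/4.
∫_0^4 (u')² dx = 441*π^2/128, so ||u'||_L² = 21*sqrt(2)*π/16.
Ratio ||u||_L² / ||u'||_L² = 4/(3*π).
Sharp Poincaré constant on H^1_0(0, 4) is C_P = L/π = 4/π, achieved by sin(π/4·x).
This is the k = 3 harmonic; the ratio L/(kπ) is strictly less than C_P = L/π, consistent with the sharp inequality ||u||_L² ≤ C_P ||u'||_L².


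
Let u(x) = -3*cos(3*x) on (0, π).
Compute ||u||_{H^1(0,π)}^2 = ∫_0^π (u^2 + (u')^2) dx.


||u||_{H^1(0,π)}^2 = 45*π

u'(x) = 9*sin(3*x).
Expand u² and (u')² and integrate term by term on (0, π), using: for integers n ≥ 1, ∫_0^π sin²(nx) dx = ∫_0^π cos²(nx) dx = π/2; for n ≠ n', ∫_0^π sin(nx)sin(n'x) dx = ∫_0^π cos(nx)cos(n'x) dx = 0; and by product-to-sum, ∫_0^π sin(nx)cos(n'x) dx = ½∫_0^π [sin((n+n')x) + sin((n−n')x)] dx, which is 0 when n+n' is even and 2n/(n²−n'²) when n+n' is odd (it need not vanish on (0, π)).
  u² squared terms: (-3)²·∫cos(3x)² dx = 9·π/2 = 9*π/2.
  So ∫_0^π u² dx = 9*π/2.
  (u')² squared terms: (9)²·∫sin(3x)² dx = 81·π/2 = 81*π/2.
  So ∫_0^π (u')² dx = 81*π/2.
||u||_{H^1}^2 = (9*π/2) + (81*π/2) = 45*π.


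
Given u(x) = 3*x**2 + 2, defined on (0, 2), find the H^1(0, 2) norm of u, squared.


||u||_{H^1}^2 = 968/5

The H^1 norm (squared) on an interval (0, L) is
  ||u||_{H^1}^2 = ∫_0^L u(x)^2 dx + ∫_0^L u'(x)^2 dx.
Compute u'(x) = 6*x.
Then u(x)^2 = 9*x**4 + 12*x**2 + 4 and u'(x)^2 = 36*x**2.
Integrate each monomial from 0 to 2 using ∫_0^2 c·x^n dx = c·2^(n+1)/(n+1):
  ∫_0^2 u(x)^2 dx = ∫_0^2 (9*x^4 + 12*x^2 + 4) dx. Term by term:
    ∫_0^2 9*x^4 dx = 288/5;  ∫_0^2 12*x^2 dx = 32;  ∫_0^2 4 dx = 8.
  Sum: 288/5 + 32 + 8 = 488/5.
  ∫_0^2 u'(x)^2 dx = ∫_0^2 (36*x^2) dx. Term by term:
    ∫_0^2 36*x^2 dx = 96.
Adding: ||u||_{H^1}^2 = 488/5 + 96 = 968/5.


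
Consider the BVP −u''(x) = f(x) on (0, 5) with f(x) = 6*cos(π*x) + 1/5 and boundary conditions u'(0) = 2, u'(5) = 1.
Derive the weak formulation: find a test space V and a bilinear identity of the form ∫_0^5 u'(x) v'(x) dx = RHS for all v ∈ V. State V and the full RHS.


V = H^1(0, 5) (v unrestricted at boundary; u is determined up to an additive constant); weak form: ∫_0^5 u'v' dx = ∫_0^5 (6*cos(π*x) + 1/5) v dx + v(5) − 2·v(0) for all v ∈ V.

Multiply both sides by a test function v and integrate from 0 to 5:
  ∫_0^5 −u''(x) v(x) dx = ∫_0^5 f(x) v(x) dx.
Integrate the LHS by parts once:
  ∫_0^5 −u'' v dx = −[u'(x) v(x)]_0^5 + ∫_0^5 u'(x) v'(x) dx.
Thus ∫_0^5 u'(x) v'(x) dx = ∫_0^5 f(x) v(x) dx + [u'(x) v(x)]_0^5.
Choose V so that boundary terms are either known or forced to vanish.
u has inhomogeneous Neumann u'(0) = 2, u'(5) = 1. [u' v]_0^5 = (1)·v(5) − (2)·v(0) = v(5) − 2·v(0). Take V = H^1(0, 5); boundary term becomes part of RHS.
Weak formulation: find u (satisfying any essential BC) such that ∫_0^5 u'(x) v'(x) dx = ∫_0^5 f v dx + v(5) − 2·v(0) for all v ∈ V (Neumann data are natural BCs: they enter the RHS as boundary terms).
Substituting f(x) = 6*cos(π*x) + 1/5, the right-hand side is ∫_0^5 (6*cos(π*x) + 1/5) v dx + v(5) − 2·v(0).
Compatibility check (pure Neumann): taking v ≡ 1 ∈ V gives 0 = ∫_0^5 f dx + (1) − (2), i.e. ∫_0^5 f dx must equal u'(0) − u'(5) = 1. Indeed ∫_0^5 (6*cos(π*x) + 1/5) dx = 1, so the data are compatible. The solution is then unique only up to an additive constant (fix it e.g. by requiring ∫_0^5 u dx = 0).


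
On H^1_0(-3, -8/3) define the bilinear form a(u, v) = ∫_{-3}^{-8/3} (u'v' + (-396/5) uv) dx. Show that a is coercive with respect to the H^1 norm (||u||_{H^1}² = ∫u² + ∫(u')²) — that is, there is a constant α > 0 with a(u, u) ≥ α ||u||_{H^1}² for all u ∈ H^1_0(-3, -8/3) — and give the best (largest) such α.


α = 9*(-44 + 5*π^2)/(5*(1 + 9*π^2))

Coercivity of a(·,·) on H^1_0(-3, -8/3) means a(u, u) ≥ α ||u||_{H^1}² for every u ∈ H^1_0.
The interval has length L = 1/3, and Poincaré/coercivity depend only on L. Here a(u, u) = ∫(u')² + (-396/5)·∫u².
Here c = -396/5 < 0 with |c| < (π/L)² = 9*π^2, so coercivity still holds. The condition a(u,u) ≥ α||u||_{H^1}² reads (1−α)∫(u')² ≥ (α−c)∫u². Any admissible α is ≤ 1 (rapidly oscillating u have ∫u²/∫(u')² → 0), and α = 1 would force 0 ≥ (1−c)∫u², impossible since c < 1; so 1−α > 0. By the sharp Poincaré inequality on H^1_0 of an interval of length L, ∫(u')² ≥ (π/L)²∫u² with equality for the first sine mode sin(π(x−x₀)/L) (x₀ the left endpoint), so the inequality holds for all u iff (1−α)(π/L)² ≥ α − c, i.e. α ≤ ((π/L)² + c)/((π/L)² + 1) = (1 + c(L/π)²)/(1 + (L/π)²). (Direct route, valid since c ≤ 0: Poincaré gives c∫u² ≥ c(L/π)²∫(u')², so a(u,u) ≥ (1 + c(L/π)²)∫(u')², while ||u||_{H^1}² ≤ (1 + (L/π)²)∫(u')²; dividing yields the same α.) With (π/L)² = 9*π^2 and c = -396/5, the largest admissible constant is α = ((π/L)² + c)/((π/L)² + 1).
Simplifying, α = 9*(-44 + 5*π^2)/(5*(1 + 9*π^2)).


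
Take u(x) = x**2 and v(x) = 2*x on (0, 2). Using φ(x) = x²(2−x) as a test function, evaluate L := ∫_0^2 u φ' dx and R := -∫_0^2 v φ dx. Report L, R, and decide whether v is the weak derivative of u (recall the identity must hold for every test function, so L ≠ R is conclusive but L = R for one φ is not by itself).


LHS = -16/5, RHS = -16/5. Yes, v = u' weakly.

u(x) = x**2, classical derivative u'(x) = 2*x.
φ(x) = x²(2−x), so φ'(x) = x*(4 - 3*x).
Note φ(0) = φ(2) = 0, so the boundary term u·φ vanishes.
LHS = ∫_0^2 u(x) φ'(x) dx = ∫_0^2 (-3*x^4 + 4*x^3) dx. Term by term:
  ∫_0^2 -3*x^4 dx = -96/5;  ∫_0^2 4*x^3 dx = 16.
Sum: -96/5 + 16 = -16/5.
So LHS = -16/5.
∫_0^2 v(x) φ(x) dx = ∫_0^2 (-2*x^4 + 4*x^3) dx. Term by term:
  ∫_0^2 -2*x^4 dx = -64/5;  ∫_0^2 4*x^3 dx = 16.
Sum: -64/5 + 16 = 16/5.
So RHS = -∫_0^2 v(x) φ(x) dx = -16/5.
LHS = RHS, so the identity holds for this test φ.
Moreover u is smooth here and v(x) = u'(x) = 2*x pointwise, so the identity holds for every test function. Hence v is the weak derivative of u.


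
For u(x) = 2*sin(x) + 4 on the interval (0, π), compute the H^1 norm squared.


||u||_{H^1(0,π)}^2 = 32 + 20*π

u'(x) = 2*cos(x).
Expand u² and (u')² and integrate term by term on (0, π), using: for integers n ≥ 1, ∫_0^π sin²(nx) dx = ∫_0^π cos²(nx) dx = π/2; for n ≠ n', ∫_0^π sin(nx)sin(n'x) dx = ∫_0^π cos(nx)cos(n'x) dx = 0; and by product-to-sum, ∫_0^π sin(nx)cos(n'x) dx = ½∫_0^π [sin((n+n')x) + sin((n−n')x)] dx, which is 0 when n+n' is even and 2n/(n²−n'²) when n+n' is odd (it need not vanish on (0, π)). For the constant mode: ∫_0^π 1 dx = π, ∫_0^π cos(nx) dx = 0, ∫_0^π sin(nx) dx = (1−(−1)^n)/n.
  u² squared terms: (4)²·∫1 dx = 16·π = 16*π;  (2)²·∫sin(x)² dx = 4·π/2 = 2*π.
  u² cross terms: 2·(4)·(2)·∫1·sin(x) dx = 16·(2) = 32.
  So ∫_0^π u² dx = 16*π + 2*π + 32 = 32 + 18*π.
  (u')² squared terms: (2)²·∫cos(x)² dx = 4·π/2 = 2*π.
  So ∫_0^π (u')² dx = 2*π.
||u||_{H^1}^2 = (32 + 18*π) + (2*π) = 32 + 20*π.


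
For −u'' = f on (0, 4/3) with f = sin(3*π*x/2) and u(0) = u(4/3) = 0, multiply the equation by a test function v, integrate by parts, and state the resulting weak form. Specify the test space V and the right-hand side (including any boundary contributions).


V = H^1_0(0, 4/3) (so v(0) = v(4/3) = 0); weak form: ∫_0^4/3 u'v' dx = ∫_0^4/3 (sin(3*π*x/2)) v dx for all v ∈ V.

Multiply both sides by a test function v and integrate from 0 to 4/3:
  ∫_0^4/3 −u''(x) v(x) dx = ∫_0^4/3 f(x) v(x) dx.
Integrate the LHS by parts once:
  ∫_0^4/3 −u'' v dx = −[u'(x) v(x)]_0^4/3 + ∫_0^4/3 u'(x) v'(x) dx.
Thus ∫_0^4/3 u'(x) v'(x) dx = ∫_0^4/3 f(x) v(x) dx + [u'(x) v(x)]_0^4/3.
Choose V so that boundary terms are either known or forced to vanish.
u is Dirichlet: u(0) = u(4/3) = 0. Let V = H^1_0(0, 4/3); then v(0) = v(4/3) = 0, and [u' v]_0^4/3 = 0.
Weak formulation: find u (satisfying any essential BC) such that ∫_0^4/3 u'(x) v'(x) dx = ∫_0^4/3 f v dx for all v ∈ V.
Substituting f(x) = sin(3*π*x/2), the right-hand side is ∫_0^4/3 (sin(3*π*x/2)) v dx.


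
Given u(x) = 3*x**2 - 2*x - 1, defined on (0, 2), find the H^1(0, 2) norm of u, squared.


||u||_{H^1}^2 = 1054/15

The H^1 norm (squared) on an interval (0, L) is
  ||u||_{H^1}^2 = ∫_0^L u(x)^2 dx + ∫_0^L u'(x)^2 dx.
Compute u'(x) = 6*x - 2.
Then u(x)^2 = 9*x**4 - 12*x**3 - 2*x**2 + 4*x + 1 and u'(x)^2 = 36*x**2 - 24*x + 4.
Integrate each monomial from 0 to 2 using ∫_0^2 c·x^n dx = c·2^(n+1)/(n+1):
  ∫_0^2 u(x)^2 dx = ∫_0^2 (9*x^4 - 12*x^3 - 2*x^2 + 4*x + 1) dx. Term by term:
    ∫_0^2 9*x^4 dx = 288/5;  ∫_0^2 -12*x^3 dx = -48;  ∫_0^2 -2*x^2 dx = -16/3;
    ∫_0^2 4*x dx = 8;  ∫_0^2 1 dx = 2.
  Sum: 288/5 − 48 − 16/3 + 8 + 2 = 214/15.
  ∫_0^2 u'(x)^2 dx = ∫_0^2 (36*x^2 - 24*x + 4) dx. Term by term:
    ∫_0^2 36*x^2 dx = 96;  ∫_0^2 -24*x dx = -48;  ∫_0^2 4 dx = 8.
  Sum: 96 − 48 + 8 = 56.
Adding: ||u||_{H^1}^2 = 214/15 + 56 = 1054/15.


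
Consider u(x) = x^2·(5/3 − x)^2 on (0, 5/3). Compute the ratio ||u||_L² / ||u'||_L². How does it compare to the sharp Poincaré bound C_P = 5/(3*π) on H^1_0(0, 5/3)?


||u||_L² / ||u'||_L² = 5*sqrt(3)/18 < C_P = 5/(3*π).

u(x) = x^2·(5/3 − x)^2, so u'(x) = 2*x*(3*x - 5)*(6*x - 5)/9.
u(x) = x^2·(5/3 − x)^2 vanishes at x = 0 and x = 5/3, so u ∈ H^1_0(0, 5/3). Differentiate via the product rule and integrate the resulting polynomials term by term.
  ∫_0^5/3 u² dx = ∫_0^5/3 (x^8 - 20*x^7/3 + 50*x^6/3 - 500*x^5/27 + 625*x^4/81) dx. Term by term:
    ∫_0^5/3 x^8 dx = 1953125/177147;  ∫_0^5/3 -20*x^7/3 dx = -1953125/39366;  ∫_0^5/3 50*x^6/3 dx = 3906250/45927;
    ∫_0^5/3 -500*x^5/27 dx = -3906250/59049;  ∫_0^5/3 625*x^4/81 dx = 390625/19683.
  Sum: 1953125/177147 − 1953125/39366 + 3906250/45927 − 3906250/59049 + 390625/19683 = 390625/2480058.
  ∫_0^5/3 (u')² dx = ∫_0^5/3 (16*x^6 - 80*x^5 + 1300*x^4/9 - 1000*x^3/9 + 2500*x^2/81) dx. Term by term:
    ∫_0^5/3 16*x^6 dx = 1250000/15309;  ∫_0^5/3 -80*x^5 dx = -625000/2187;  ∫_0^5/3 1300*x^4/9 dx = 812500/2187;
    ∫_0^5/3 -1000*x^3/9 dx = -156250/729;  ∫_0^5/3 2500*x^2/81 dx = 312500/6561.
  Sum: 1250000/15309 − 625000/2187 + 812500/2187 − 156250/729 + 312500/6561 = 31250/45927.
∫_0^5/3 u² dx = 390625/2480058, so ||u||_L² = 625*sqrt(42)/10206.
∫_0^5/3 (u')² dx = 31250/45927, so ||u'||_L² = 125*sqrt(14)/567.
Ratio ||u||_L² / ||u'||_L² = 5*sqrt(3)/18.
Sharp Poincaré constant on H^1_0(0, 5/3) is C_P = L/π = 5/(3*π), achieved by sin(3*π/5·x).
A polynomial bump cannot attain the sharp Poincaré constant (only the first sine eigenfunction does), so the ratio is strictly less than C_P, consistent with ||u||_L² ≤ C_P ||u'||_L².


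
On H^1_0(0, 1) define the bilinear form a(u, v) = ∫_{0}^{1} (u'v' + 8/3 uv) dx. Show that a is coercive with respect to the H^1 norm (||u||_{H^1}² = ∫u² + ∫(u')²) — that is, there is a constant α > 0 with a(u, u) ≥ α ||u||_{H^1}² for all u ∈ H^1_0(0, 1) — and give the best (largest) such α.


α = 1

Coercivity of a(·,·) on H^1_0(0, 1) means a(u, u) ≥ α ||u||_{H^1}² for every u ∈ H^1_0.
The interval has length L = 1, and Poincaré/coercivity depend only on L. Here a(u, u) = ∫(u')² + (8/3)·∫u².
Here c = 8/3 ≥ 1, so a(u,u) = ∫(u')² + c∫u² ≥ ∫(u')² + ∫u² = ||u||_{H^1}², i.e. α = 1 works. No larger α is possible: a(u,u) ≥ α||u||_{H^1}² means (1−α)∫(u')² ≥ (α−c)∫u², and for the modes u_n = sin(nπ(x−x₀)/L) (x₀ the left endpoint) one has ∫u_n²/∫(u_n')² = (L/(nπ))² → 0, so a(u_n,u_n)/||u_n||_{H^1}² → 1. Hence the optimal constant is α = 1.
Therefore α = 1.


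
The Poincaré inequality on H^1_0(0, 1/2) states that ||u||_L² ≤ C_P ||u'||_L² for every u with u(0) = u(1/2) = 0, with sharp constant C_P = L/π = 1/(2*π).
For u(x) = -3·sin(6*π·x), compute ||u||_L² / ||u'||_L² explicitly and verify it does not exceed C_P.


||u||_L² / ||u'||_L² = 1/(6*π) < C_P = 1/(2*π).

u(x) = -3·sin(6*π·x), so u'(x) = -18*π*cos(6*π*x).
Writing u(x) = A·sin(kπx/L) with A = -3 and k = 3, use ∫_0^L sin²(kπx/L) dx = L/2 and ∫_0^L cos²(kπx/L) dx = L/2.
u² = 9·sin²(6*π·x) and (u')² = 324*π^2·cos²(6*π·x), and each of sin², cos² integrates to L/2 = 1/4 over (0, 1/2).
∫_0^1/2 u² dx = 9/4, so ||u||_L² = 3/2.
∫_0^1/2 (u')² dx = 81*π^2, so ||u'||_L² = 9*π.
Ratio ||u||_L² / ||u'||_L² = 1/(6*π).
Sharp Poincaré constant on H^1_0(0, 1/2) is C_P = L/π = 1/(2*π), achieved by sin(2*π·x).
This is the k = 3 harmonic; the ratio L/(kπ) is strictly less than C_P = L/π, consistent with the sharp inequality ||u||_L² ≤ C_P ||u'||_L².


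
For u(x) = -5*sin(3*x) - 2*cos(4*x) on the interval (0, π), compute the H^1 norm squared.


||u||_{H^1(0,π)}^2 = -2040/7 + 159*π

u'(x) = 8*sin(4*x) - 15*cos(3*x).
Expand u² and (u')² and integrate term by term on (0, π), using: for integers n ≥ 1, ∫_0^π sin²(nx) dx = ∫_0^π cos²(nx) dx = π/2; for n ≠ n', ∫_0^π sin(nx)sin(n'x) dx = ∫_0^π cos(nx)cos(n'x) dx = 0; and by product-to-sum, ∫_0^π sin(nx)cos(n'x) dx = ½∫_0^π [sin((n+n')x) + sin((n−n')x)] dx, which is 0 when n+n' is even and 2n/(n²−n'²) when n+n' is odd (it need not vanish on (0, π)).
  u² squared terms: (-5)²·∫sin(3x)² dx = 25·π/2 = 25*π/2;  (-2)²·∫cos(4x)² dx = 4·π/2 = 2*π.
  u² cross terms: 2·(-5)·(-2)·∫sin(3x)·cos(4x) dx = 20·(-6/7) = -120/7.
  So ∫_0^π u² dx = 25*π/2 + 2*π − 120/7 = -120/7 + 29*π/2.
  (u')² squared terms: (-15)²·∫cos(3x)² dx = 225·π/2 = 225*π/2;  (8)²·∫sin(4x)² dx = 64·π/2 = 32*π.
  (u')² cross terms: 2·(-15)·(8)·∫cos(3x)·sin(4x) dx = -240·(8/7) = -1920/7.
  So ∫_0^π (u')² dx = 225*π/2 + 32*π − 1920/7 = -1920/7 + 289*π/2.
||u||_{H^1}^2 = (-120/7 + 29*π/2) + (-1920/7 + 289*π/2) = -2040/7 + 159*π.
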